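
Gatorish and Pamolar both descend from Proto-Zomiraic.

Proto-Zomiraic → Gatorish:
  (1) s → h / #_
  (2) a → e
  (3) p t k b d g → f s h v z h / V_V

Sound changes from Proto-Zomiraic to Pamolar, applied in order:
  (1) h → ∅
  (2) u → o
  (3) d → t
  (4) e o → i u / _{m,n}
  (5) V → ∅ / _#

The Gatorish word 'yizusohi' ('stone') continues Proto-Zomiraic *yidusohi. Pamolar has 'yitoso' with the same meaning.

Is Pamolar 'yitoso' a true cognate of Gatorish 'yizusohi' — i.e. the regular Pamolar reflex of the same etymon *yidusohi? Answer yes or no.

yes

Derive the expected Pamolar reflex of *yidusohi:
Pamolar: start from *yidusohi.
  rule 1 (h-loss): yidusohi → yidusoi
  rule 2 (vowel merger): yidusoi → yidosoi
  rule 3 (unconditioned shift): yidosoi → yitosoi
  rule 4: no change — yitosoi
  rule 5 (apocope): yitosoi → yitoso
  ⇒ Pamolar yitoso
Pamolar 'yitoso' matches the regular reflex exactly, so the pair is cognate.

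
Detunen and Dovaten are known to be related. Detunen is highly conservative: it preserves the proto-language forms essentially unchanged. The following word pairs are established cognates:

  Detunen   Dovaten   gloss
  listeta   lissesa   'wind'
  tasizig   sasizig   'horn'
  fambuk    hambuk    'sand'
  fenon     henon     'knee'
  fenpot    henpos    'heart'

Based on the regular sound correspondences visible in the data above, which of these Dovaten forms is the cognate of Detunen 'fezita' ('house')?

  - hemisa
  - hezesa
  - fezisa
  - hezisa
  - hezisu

hezisa

fenon ~ henon, fenpot ~ henpos — Detunen f corresponds to Dovaten h word-initially before a front vowel.
listeta ~ lissesa — Detunen t corresponds to Dovaten s between vowels (before a back vowel).
Applying these to Detunen 'fezita':
  fezita → hezita   (f→h word-initially before a front vowel)
  hezita → hezisa   (t→s between vowels (before a back vowel))
So the Dovaten cognate is 'hezisa'.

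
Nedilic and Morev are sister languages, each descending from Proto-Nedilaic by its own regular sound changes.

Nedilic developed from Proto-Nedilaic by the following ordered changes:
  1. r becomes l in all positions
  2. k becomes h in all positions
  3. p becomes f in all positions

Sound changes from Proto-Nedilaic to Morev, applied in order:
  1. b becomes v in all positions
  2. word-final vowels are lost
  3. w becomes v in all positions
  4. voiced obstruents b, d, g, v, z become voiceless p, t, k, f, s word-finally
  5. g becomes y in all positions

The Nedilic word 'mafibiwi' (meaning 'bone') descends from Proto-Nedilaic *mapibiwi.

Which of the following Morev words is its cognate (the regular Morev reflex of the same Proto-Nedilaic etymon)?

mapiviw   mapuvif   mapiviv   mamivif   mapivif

Morev: *mapibiwi > mapiviwi > mapiviw > mapiviv > mapivif  (by unconditioned shift, apocope, unconditioned shift, final devoicing)
Only 'mapivif' matches the regular Morev development of *mapibiwi.

mapivif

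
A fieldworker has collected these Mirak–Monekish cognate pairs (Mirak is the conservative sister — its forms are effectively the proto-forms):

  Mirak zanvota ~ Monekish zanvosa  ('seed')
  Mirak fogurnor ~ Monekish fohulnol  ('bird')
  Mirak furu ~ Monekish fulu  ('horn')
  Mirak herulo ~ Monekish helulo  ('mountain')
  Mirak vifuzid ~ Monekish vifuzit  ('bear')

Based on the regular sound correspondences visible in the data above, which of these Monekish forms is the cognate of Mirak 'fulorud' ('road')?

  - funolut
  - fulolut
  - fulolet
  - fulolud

fulolut

furu ~ fulu, herulo ~ helulo — Mirak r corresponds to Monekish l between vowels (before a back vowel).
vifuzid ~ vifuzit — Mirak d corresponds to Monekish t word-finally.
Applying these to Mirak 'fulorud':
  fulorud → fulolud   (r→l between vowels (before a back vowel))
  fulolud → fulolut   (d→t word-finally)
So the Monekish cognate is 'fulolut'.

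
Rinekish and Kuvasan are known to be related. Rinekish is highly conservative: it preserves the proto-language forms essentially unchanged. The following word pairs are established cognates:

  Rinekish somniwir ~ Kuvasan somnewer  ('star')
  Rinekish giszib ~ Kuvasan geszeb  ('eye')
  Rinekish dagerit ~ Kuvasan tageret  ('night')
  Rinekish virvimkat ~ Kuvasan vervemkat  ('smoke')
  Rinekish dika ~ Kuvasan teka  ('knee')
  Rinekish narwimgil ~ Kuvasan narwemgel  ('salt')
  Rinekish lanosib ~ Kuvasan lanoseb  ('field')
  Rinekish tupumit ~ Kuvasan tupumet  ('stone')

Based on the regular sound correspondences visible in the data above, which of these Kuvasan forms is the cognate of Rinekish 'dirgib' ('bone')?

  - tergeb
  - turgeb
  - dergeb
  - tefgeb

tergeb

dika ~ teka — Rinekish d corresponds to Kuvasan t word-initially before a front vowel.
somniwir ~ somnewer, virvimkat ~ vervemkat — Rinekish i corresponds to Kuvasan e after a consonant, before r.
giszib ~ geszeb, lanosib ~ lanoseb — Rinekish i corresponds to Kuvasan e after a consonant, before a labial obstruent.
Applying these to Rinekish 'dirgib':
  dirgib → tirgib   (d→t word-initially before a front vowel)
  tirgib → tergib   (i→e after a consonant, before r)
  tergib → tergeb   (i→e after a consonant, before a labial obstruent)
So the Kuvasan cognate is 'tergeb'.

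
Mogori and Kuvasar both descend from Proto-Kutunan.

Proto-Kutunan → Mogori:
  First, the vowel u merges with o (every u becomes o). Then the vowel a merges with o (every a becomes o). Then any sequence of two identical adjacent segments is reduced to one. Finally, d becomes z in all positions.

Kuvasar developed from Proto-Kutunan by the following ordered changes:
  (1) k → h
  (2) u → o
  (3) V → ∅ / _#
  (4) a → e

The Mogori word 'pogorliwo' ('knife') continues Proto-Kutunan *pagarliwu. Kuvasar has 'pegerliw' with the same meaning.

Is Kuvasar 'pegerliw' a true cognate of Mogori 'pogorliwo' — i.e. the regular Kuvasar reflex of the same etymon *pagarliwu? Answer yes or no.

yes

Derive the expected Kuvasar reflex of *pagarliwu:
Kuvasar: start from *pagarliwu.
  rule 1: no change — pagarliwu
  rule 2 (vowel merger): pagarliwu → pagarliwo
  rule 3 (apocope): pagarliwo → pagarliw
  rule 4 (vowel merger): pagarliw → pegerliw
  ⇒ Kuvasar pegerliw
Kuvasar 'pegerliw' matches the regular reflex exactly, so the pair is cognate.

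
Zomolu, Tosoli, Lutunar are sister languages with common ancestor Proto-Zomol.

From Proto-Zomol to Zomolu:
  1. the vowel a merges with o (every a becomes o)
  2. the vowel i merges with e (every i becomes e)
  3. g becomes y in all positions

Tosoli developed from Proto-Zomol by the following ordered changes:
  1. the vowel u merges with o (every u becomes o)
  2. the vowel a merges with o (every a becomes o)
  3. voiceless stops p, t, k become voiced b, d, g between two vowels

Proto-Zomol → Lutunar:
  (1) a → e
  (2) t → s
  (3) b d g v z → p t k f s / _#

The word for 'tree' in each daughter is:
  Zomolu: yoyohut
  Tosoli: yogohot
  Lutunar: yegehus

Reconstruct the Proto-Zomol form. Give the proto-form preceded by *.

*yagahut

Position 2: Zomolu has o, Tosoli has o, Lutunar has e. Taking the neighbouring segments as reconstructed: Zomolu o could go back to *a or *o; Tosoli o could go back to *a or *o or *u; Lutunar e could go back to *a or *e — the one source consistent with every daughter is *a.
Position 4: Zomolu has o, Tosoli has o, Lutunar has e. Taking the neighbouring segments as reconstructed: Zomolu o could go back to *a or *o; Tosoli o could go back to *a or *o or *u; Lutunar e could go back to *a or *e — the one source consistent with every daughter is *a.
This points to *yagahut. Verify forward in each daughter:
Zomolu: start from *yagahut.
  rule 1 (vowel merger): yagahut → yogohut
  rule 2: no change — yogohut
  rule 3 (unconditioned shift): yogohut → yoyohut
  ⇒ Zomolu yoyohut
Tosoli: *yagahut
  yagahut → yagahot   [vowel merger]
  yagahot → yogohot   [vowel merger]
  yogohot (rule 3 does not apply)
  giving Tosoli yogohot.
Lutunar: *yagahut
  yagahut → yegehut   [vowel merger]
  yegehut → yegehus   [unconditioned shift]
  yegehus (rule 3 does not apply)
  giving Lutunar yegehus.
*yagahut is the unique common source.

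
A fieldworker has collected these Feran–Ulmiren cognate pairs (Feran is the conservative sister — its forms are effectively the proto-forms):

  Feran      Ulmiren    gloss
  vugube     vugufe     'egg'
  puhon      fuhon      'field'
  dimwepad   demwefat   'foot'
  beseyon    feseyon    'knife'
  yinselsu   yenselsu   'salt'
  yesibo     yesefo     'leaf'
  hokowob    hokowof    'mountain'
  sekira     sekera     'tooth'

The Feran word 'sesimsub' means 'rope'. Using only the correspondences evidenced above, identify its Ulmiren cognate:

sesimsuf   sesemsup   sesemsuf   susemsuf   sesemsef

dimwepad ~ demwefat — Feran i corresponds to Ulmiren e after a consonant, before a nasal.
hokowob ~ hokowof — Feran b corresponds to Ulmiren f word-finally.
Applying these to Feran 'sesimsub':
  sesimsub → sesemsub   (i→e after a consonant, before a nasal)
  sesemsub → sesemsuf   (b→f word-finally)
So the Ulmiren cognate is 'sesemsuf'.

sesemsuf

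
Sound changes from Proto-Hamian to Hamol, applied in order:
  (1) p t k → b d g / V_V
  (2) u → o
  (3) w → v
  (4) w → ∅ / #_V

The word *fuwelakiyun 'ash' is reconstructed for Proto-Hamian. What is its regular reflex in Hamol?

Hamol: *fuwelakiyun
  fuwelakiyun → fuwelagiyun   [intervocalic voicing]
  fuwelagiyun → fowelagiyon   [vowel merger]
  fowelagiyon → fovelagiyon   [unconditioned shift]
  fovelagiyon (rule 4 does not apply)
  giving Hamol fovelagiyon.

fovelagiyon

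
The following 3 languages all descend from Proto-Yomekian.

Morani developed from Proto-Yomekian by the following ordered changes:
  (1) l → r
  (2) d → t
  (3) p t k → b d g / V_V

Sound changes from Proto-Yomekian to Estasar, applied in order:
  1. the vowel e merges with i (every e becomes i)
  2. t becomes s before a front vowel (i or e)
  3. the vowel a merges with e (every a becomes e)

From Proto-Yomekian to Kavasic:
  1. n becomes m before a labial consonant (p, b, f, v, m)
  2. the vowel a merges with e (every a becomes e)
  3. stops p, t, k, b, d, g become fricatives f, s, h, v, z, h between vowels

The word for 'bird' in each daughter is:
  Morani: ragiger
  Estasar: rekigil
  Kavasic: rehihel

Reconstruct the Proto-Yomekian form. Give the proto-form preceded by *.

Position 5: Morani has g, Estasar has g, Kavasic has h. Estasar preserves g here (none of its changes turn any other segment into g), so the proto-segment is *g.
Position 7: Morani has r, Estasar has l, Kavasic has l. Estasar preserves l here (none of its changes turn any other segment into l), so the proto-segment is *l.
This points to *rakigel. Verify forward in each daughter:
Morani: start from *rakigel.
  rule 1 (unconditioned shift): rakigel → rakiger
  rule 2: no change — rakiger
  rule 3 (intervocalic voicing): rakiger → ragiger
  ⇒ Morani ragiger
Estasar: *rakigel > rakigil > rekigil  (by vowel merger, vowel merger)
Kavasic: start from *rakigel.
  rule 1: no change — rakigel
  rule 2 (vowel merger): rakigel → rekigel
  rule 3 (intervocalic lenition): rekigel → rehihel
  ⇒ Kavasic rehihel
Only *rakigel yields all of Morani ragiger, Estasar rekigil, Kavasic rehihel.

*rakigel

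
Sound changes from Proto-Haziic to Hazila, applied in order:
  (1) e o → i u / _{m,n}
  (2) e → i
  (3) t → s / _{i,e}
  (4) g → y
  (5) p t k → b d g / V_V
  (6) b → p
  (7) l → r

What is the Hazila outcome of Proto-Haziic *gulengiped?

yurinyipid

Hazila: *gulengiped
  gulengiped → gulingiped   [pre-nasal raising]
  gulingiped → gulingipid   [vowel merger]
  gulingipid (rule 3 does not apply)
  gulingipid → yulinyipid   [unconditioned shift]
  yulinyipid → yulinyibid   [intervocalic voicing]
  yulinyibid → yulinyipid   [unconditioned shift]
  yulinyipid → yurinyipid   [unconditioned shift]
  giving Hazila yurinyipid.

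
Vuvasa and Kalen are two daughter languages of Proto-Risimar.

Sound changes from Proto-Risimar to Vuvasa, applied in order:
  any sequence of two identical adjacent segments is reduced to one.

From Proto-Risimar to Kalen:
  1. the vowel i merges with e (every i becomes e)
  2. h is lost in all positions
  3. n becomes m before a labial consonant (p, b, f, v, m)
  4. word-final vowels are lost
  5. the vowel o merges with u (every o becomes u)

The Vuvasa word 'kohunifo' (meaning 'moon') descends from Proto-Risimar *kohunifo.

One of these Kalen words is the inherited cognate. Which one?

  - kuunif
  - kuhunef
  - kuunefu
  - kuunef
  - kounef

kuunef

Kalen: *kohunifo
  kohunifo → kohunefo   [vowel merger]
  kohunefo → kounefo   [h-loss]
  kounefo (rule 3 does not apply)
  kounefo → kounef   [apocope]
  kounef → kuunef   [vowel merger]
  giving Kalen kuunef.
Only 'kuunef' matches the regular Kalen development of *kohunifo.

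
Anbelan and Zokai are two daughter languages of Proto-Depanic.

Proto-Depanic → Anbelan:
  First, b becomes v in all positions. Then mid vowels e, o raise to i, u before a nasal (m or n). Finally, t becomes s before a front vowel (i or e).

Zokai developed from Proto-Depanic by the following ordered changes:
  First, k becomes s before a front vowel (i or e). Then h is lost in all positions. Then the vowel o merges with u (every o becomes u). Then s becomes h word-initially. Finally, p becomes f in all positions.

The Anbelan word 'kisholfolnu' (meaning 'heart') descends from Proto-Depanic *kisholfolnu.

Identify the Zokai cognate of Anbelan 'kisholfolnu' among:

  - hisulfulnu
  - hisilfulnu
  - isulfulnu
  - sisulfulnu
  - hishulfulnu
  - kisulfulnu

hisulfulnu

Zokai: start from *kisholfolnu.
  rule 1 (palatalisation): kisholfolnu → sisholfolnu
  rule 2 (h-loss): sisholfolnu → sisolfolnu
  rule 3 (vowel merger): sisolfolnu → sisulfulnu
  rule 4 (debuccalisation): sisulfulnu → hisulfulnu
  rule 5: no change — hisulfulnu
  ⇒ Zokai hisulfulnu
The other candidates each miss or misapply at least one Zokai change.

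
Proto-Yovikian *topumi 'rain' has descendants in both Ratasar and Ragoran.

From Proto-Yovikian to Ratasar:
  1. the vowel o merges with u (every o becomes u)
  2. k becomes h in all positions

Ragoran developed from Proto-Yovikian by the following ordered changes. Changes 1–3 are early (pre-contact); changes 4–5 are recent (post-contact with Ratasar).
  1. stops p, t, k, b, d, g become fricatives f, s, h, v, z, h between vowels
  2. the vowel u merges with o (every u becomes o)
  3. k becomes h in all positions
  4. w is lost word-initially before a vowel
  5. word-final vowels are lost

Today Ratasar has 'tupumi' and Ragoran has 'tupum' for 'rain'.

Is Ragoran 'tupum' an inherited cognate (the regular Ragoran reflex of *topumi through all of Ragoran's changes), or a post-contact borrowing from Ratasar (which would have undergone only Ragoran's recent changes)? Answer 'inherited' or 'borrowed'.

If inherited, *topumi would pass through all of Ragoran's changes:
Ragoran: *topumi
  topumi → tofumi   [intervocalic lenition]
  tofumi → tofomi   [vowel merger]
  tofomi (rule 3 does not apply)
  tofomi (rule 4 does not apply)
  tofomi → tofom   [apocope]
  giving Ragoran tofom.
If borrowed from Ratasar 'tupumi' after the early changes, it would undergo only the recent ones:
  rule 4 (glide loss): no change (tupumi)
  rule 5 (apocope): tupumi → tupum
  ⇒ as a loan: tupum
Ragoran 'tupum' matches the loan outcome 'tupum', not the inherited 'tofom' — it skipped the early Ragoran changes, so it was borrowed from Ratasar.

borrowed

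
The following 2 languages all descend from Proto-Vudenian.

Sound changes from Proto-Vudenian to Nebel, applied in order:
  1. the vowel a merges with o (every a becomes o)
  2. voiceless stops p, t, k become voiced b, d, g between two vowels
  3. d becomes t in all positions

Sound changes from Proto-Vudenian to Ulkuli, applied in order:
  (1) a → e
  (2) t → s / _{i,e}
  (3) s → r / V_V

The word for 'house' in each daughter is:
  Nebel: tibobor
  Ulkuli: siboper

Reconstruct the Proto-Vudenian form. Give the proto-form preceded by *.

*tibopar

Position 1: Nebel has t, Ulkuli has s. Taking the neighbouring segments as reconstructed: Nebel t could go back to *t or *d; Ulkuli s could go back to *t or *s — the one source consistent with every daughter is *t.
Position 5: Nebel has b, Ulkuli has p. Ulkuli preserves p here (none of its changes turn any other segment into p), so the proto-segment is *p.
Position 6: Nebel has o, Ulkuli has e. Taking the neighbouring segments as reconstructed: Nebel o could go back to *a or *o; Ulkuli e could go back to *a or *e — the one source consistent with every daughter is *a.
Continuing position by position gives *tibopar; check it forward:
Nebel: start from *tibopar.
  rule 1 (vowel merger): tibopar → tibopor
  rule 2 (intervocalic voicing): tibopor → tibobor
  rule 3: no change — tibobor
  ⇒ Nebel tibobor
Ulkuli: start from *tibopar.
  rule 1 (vowel merger): tibopar → tiboper
  rule 2 (palatalisation): tiboper → siboper
  rule 3: no change — siboper
  ⇒ Ulkuli siboper
Only *tibopar yields all of Nebel tibobor, Ulkuli siboper.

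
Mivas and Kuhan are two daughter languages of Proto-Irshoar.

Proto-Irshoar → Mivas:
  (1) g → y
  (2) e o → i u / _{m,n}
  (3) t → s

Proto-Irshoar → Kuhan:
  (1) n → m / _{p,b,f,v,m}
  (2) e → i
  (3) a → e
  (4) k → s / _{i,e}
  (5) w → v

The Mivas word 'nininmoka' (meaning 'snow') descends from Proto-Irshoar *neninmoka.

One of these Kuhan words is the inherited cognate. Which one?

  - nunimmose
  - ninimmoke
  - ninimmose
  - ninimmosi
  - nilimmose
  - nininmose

Kuhan: start from *neninmoka.
  rule 1 (nasal place assimilation): neninmoka → nenimmoka
  rule 2 (vowel merger): nenimmoka → ninimmoka
  rule 3 (vowel merger): ninimmoka → ninimmoke
  rule 4 (palatalisation): ninimmoke → ninimmose
  rule 5: no change — ninimmose
  ⇒ Kuhan ninimmose

ninimmose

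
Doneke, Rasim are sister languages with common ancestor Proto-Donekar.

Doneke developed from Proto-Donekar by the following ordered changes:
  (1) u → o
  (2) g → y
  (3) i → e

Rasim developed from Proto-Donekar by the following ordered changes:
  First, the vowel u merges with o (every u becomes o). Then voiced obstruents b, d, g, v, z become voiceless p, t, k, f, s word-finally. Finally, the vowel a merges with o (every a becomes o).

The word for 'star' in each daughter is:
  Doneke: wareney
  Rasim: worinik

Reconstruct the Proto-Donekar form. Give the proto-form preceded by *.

*warinig

Position 6: Doneke has e, Rasim has i. Rasim preserves i here (none of its changes turn any other segment into i), so the proto-segment is *i.
Position 4: Doneke has e, Rasim has i. Rasim preserves i here (none of its changes turn any other segment into i), so the proto-segment is *i.
Verify the candidate proto-form against each daughter:
Doneke: start from *warinig.
  rule 1: no change — warinig
  rule 2 (unconditioned shift): warinig → wariniy
  rule 3 (vowel merger): wariniy → wareney
  ⇒ Doneke wareney
Rasim: *warinig > warinik > worinik  (by final devoicing, vowel merger)
No other proto-form is consistent with every reflex, so the reconstruction is *warinig.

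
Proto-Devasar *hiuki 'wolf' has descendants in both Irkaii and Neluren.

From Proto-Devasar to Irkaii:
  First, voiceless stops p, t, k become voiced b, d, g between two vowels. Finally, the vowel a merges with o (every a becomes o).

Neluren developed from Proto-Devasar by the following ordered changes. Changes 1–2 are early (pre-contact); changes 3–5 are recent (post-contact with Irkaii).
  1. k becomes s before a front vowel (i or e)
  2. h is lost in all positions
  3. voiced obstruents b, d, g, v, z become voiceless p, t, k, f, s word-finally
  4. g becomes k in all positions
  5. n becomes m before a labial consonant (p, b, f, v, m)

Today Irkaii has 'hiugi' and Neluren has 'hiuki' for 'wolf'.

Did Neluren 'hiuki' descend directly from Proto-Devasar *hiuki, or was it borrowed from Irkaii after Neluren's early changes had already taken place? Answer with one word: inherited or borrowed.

If inherited, *hiuki would pass through all of Neluren's changes:
Neluren: start from *hiuki.
  rule 1 (palatalisation): hiuki → hiusi
  rule 2 (h-loss): hiusi → iusi
  rule 3: no change — iusi
  rule 4: no change — iusi
  rule 5: no change — iusi
  ⇒ Neluren iusi
If borrowed from Irkaii 'hiugi' after the early changes, it would undergo only the recent ones:
  rule 3 (final devoicing): no change (hiugi)
  rule 4 (unconditioned shift): hiugi → hiuki
  rule 5 (nasal place assimilation): no change (hiuki)
  ⇒ as a loan: hiuki
Neluren 'hiuki' matches the loan outcome 'hiuki', not the inherited 'iusi' — it skipped the early Neluren changes, so it was borrowed from Irkaii.

borrowed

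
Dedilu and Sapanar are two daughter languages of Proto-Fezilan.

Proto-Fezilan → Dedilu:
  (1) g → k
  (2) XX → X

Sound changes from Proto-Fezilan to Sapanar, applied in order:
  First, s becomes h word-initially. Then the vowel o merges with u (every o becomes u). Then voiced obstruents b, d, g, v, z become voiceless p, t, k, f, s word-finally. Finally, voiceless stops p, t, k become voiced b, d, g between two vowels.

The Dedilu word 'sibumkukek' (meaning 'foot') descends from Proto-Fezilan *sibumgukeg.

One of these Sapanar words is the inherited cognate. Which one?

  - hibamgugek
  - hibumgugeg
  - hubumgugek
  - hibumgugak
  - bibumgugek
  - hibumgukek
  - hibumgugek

Sapanar: start from *sibumgukeg.
  rule 1 (debuccalisation): sibumgukeg → hibumgukeg
  rule 2: no change — hibumgukeg
  rule 3 (final devoicing): hibumgukeg → hibumgukek
  rule 4 (intervocalic voicing): hibumgukek → hibumgugek
  ⇒ Sapanar hibumgugek
Only 'hibumgugek' matches the regular Sapanar development of *sibumgukeg.

hibumgugek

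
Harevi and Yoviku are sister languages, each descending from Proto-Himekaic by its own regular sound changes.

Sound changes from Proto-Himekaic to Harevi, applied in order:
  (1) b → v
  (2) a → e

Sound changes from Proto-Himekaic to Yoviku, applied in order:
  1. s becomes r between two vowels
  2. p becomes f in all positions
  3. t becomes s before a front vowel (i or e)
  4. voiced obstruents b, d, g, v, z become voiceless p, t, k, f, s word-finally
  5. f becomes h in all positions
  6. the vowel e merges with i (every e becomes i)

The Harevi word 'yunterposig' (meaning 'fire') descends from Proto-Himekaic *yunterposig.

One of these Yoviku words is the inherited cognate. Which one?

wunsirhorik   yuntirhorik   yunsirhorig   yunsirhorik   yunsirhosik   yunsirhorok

Yoviku: *yunterposig
  yunterposig → yunterporig   [rhotacism]
  yunterporig → yunterforig   [unconditioned shift]
  yunterforig → yunserforig   [palatalisation]
  yunserforig → yunserforik   [final devoicing]
  yunserforik → yunserhorik   [unconditioned shift]
  yunserhorik → yunsirhorik   [vowel merger]
  giving Yoviku yunsirhorik.
The other candidates each miss or misapply at least one Yoviku change.

yunsirhorik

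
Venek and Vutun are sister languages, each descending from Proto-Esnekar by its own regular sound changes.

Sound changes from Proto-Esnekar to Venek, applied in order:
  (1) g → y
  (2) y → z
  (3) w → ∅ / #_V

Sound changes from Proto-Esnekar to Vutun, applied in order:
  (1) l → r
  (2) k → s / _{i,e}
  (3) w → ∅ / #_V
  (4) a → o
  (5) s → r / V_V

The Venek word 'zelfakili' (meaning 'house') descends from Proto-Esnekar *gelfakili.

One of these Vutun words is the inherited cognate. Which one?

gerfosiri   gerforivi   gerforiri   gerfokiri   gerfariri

Vutun: start from *gelfakili.
  rule 1 (unconditioned shift): gelfakili → gerfakiri
  rule 2 (palatalisation): gerfakiri → gerfasiri
  rule 3: no change — gerfasiri
  rule 4 (vowel merger): gerfasiri → gerfosiri
  rule 5 (rhotacism): gerfosiri → gerforiri
  ⇒ Vutun gerforiri
The other candidates each miss or misapply at least one Vutun change.

gerforiri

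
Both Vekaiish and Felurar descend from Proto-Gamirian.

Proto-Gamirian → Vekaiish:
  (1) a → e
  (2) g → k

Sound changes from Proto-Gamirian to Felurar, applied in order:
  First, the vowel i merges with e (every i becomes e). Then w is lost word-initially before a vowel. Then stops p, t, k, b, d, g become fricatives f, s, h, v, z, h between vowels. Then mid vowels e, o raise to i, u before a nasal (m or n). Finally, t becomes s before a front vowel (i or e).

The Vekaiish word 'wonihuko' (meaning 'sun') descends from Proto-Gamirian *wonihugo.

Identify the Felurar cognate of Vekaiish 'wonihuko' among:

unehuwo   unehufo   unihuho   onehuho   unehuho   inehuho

unehuho

Felurar: *wonihugo > wonehugo > onehugo > onehuho > unehuho  (by vowel merger, glide loss, intervocalic lenition, pre-nasal raising)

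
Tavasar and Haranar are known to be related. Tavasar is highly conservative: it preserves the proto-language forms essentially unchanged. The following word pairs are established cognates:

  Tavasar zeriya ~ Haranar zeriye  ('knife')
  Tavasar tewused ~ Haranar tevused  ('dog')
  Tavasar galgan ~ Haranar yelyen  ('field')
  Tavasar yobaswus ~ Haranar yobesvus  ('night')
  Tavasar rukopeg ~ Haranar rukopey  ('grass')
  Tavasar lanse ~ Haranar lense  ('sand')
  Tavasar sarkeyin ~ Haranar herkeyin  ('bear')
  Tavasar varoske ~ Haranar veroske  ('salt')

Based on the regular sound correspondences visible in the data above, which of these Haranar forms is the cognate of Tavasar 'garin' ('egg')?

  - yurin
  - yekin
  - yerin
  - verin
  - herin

yerin

galgan ~ yelyen — Tavasar g corresponds to Haranar y word-initially before a back vowel.
sarkeyin ~ herkeyin, varoske ~ veroske — Tavasar a corresponds to Haranar e after a consonant, before r.
Applying these to Tavasar 'garin':
  garin → yarin   (g→y word-initially before a back vowel)
  yarin → yerin   (a→e after a consonant, before r)
So the Haranar cognate is 'yerin'.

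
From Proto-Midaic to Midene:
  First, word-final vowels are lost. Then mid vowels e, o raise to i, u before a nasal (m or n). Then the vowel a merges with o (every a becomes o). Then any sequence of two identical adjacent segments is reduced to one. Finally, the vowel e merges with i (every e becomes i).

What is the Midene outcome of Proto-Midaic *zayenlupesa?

Midene: *zayenlupesa
  zayenlupesa → zayenlupes   [apocope]
  zayenlupes → zayinlupes   [pre-nasal raising]
  zayinlupes → zoyinlupes   [vowel merger]
  zoyinlupes (rule 4 does not apply)
  zoyinlupes → zoyinlupis   [vowel merger]
  giving Midene zoyinlupis.

zoyinlupis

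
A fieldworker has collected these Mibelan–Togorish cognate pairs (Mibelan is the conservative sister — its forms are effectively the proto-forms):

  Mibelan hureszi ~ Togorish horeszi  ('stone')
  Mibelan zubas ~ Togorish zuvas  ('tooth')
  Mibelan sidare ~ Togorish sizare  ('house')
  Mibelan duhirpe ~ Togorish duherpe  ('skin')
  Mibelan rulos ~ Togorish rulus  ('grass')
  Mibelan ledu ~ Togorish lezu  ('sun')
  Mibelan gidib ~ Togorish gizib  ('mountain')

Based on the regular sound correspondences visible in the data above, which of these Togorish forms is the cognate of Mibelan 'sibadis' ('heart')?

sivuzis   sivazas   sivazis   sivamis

sivazis

zubas ~ zuvas — Mibelan b corresponds to Togorish v between vowels (before a back vowel).
gidib ~ gizib — Mibelan d corresponds to Togorish z between vowels (before a front vowel).
Applying these to Mibelan 'sibadis':
  sibadis → sivadis   (b→v between vowels (before a back vowel))
  sivadis → sivazis   (d→z between vowels (before a front vowel))
So the Togorish cognate is 'sivazis'.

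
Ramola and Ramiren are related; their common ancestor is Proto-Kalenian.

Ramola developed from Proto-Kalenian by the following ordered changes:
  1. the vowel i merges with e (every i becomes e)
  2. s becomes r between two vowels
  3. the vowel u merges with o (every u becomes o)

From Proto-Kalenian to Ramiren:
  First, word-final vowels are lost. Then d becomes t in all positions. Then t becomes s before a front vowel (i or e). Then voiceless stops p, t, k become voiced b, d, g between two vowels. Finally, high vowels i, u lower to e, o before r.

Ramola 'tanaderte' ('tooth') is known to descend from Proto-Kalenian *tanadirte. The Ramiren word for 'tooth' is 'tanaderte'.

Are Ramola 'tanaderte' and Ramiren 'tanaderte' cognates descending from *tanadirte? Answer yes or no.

Derive the expected Ramiren reflex of *tanadirte:
Ramiren: *tanadirte
  tanadirte → tanadirt   [apocope]
  tanadirt → tanatirt   [unconditioned shift]
  tanatirt → tanasirt   [palatalisation]
  tanasirt (rule 4 does not apply)
  tanasirt → tanasert   [pre-rhotic lowering]
  giving Ramiren tanasert.
The regular Ramiren reflex would be 'tanasert', but the attested form is 'tanaderte'. The correspondence is irregular, so they are not cognates (the Ramiren form has a different source).

no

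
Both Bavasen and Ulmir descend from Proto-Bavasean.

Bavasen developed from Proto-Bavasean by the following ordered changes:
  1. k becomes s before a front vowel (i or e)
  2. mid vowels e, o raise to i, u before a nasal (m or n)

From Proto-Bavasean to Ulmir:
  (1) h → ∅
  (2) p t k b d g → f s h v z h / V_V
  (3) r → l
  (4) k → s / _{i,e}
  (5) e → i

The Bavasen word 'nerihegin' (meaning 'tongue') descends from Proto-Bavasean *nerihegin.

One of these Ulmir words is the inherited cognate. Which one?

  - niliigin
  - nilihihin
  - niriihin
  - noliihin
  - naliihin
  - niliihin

niliihin

Ulmir: *nerihegin > neriegin > neriehin > neliehin > niliihin  (by h-loss, intervocalic lenition, unconditioned shift, vowel merger)
The other candidates each miss or misapply at least one Ulmir change.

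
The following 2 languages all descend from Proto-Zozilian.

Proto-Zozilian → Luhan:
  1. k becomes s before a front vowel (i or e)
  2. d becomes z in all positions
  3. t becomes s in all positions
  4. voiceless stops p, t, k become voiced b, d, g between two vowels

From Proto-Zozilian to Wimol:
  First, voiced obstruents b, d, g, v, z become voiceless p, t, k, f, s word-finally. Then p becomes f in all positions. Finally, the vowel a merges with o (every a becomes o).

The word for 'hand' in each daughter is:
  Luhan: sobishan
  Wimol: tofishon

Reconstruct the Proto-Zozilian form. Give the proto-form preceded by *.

*topishan

Position 3: Luhan has b, Wimol has f. Taking the neighbouring segments as reconstructed: Luhan b could go back to *p or *b; Wimol f could go back to *p or *f — the one source consistent with every daughter is *p.
Position 1: Luhan has s, Wimol has t. Taking the neighbouring segments as reconstructed: Luhan s could go back to *t or *s; Wimol t can only go back to *t — the one source consistent with every daughter is *t.
This points to *topishan. Verify forward in each daughter:
Luhan: *topishan
  topishan (rule 1 does not apply)
  topishan (rule 2 does not apply)
  topishan → sopishan   [unconditioned shift]
  sopishan → sobishan   [intervocalic voicing]
  giving Luhan sobishan.
Wimol: start from *topishan.
  rule 1: no change — topishan
  rule 2 (unconditioned shift): topishan → tofishan
  rule 3 (vowel merger): tofishan → tofishon
  ⇒ Wimol tofishon
No other proto-form is consistent with every reflex, so the reconstruction is *topishan.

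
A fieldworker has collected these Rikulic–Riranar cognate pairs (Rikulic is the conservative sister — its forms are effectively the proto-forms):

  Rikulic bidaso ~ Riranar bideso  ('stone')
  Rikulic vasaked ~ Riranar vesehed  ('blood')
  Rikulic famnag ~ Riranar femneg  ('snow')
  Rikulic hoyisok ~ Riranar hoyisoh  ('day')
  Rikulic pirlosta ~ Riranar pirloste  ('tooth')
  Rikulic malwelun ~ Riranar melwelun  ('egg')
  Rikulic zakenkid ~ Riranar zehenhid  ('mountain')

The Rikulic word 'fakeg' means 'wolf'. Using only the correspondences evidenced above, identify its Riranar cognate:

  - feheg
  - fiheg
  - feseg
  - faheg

bidaso ~ bideso, vasaked ~ vesehed — Rikulic a corresponds to Riranar e after a consonant, before a consonant other than r, m, n, p, b, f, v.
vasaked ~ vesehed, zakenkid ~ zehenhid — Rikulic k corresponds to Riranar h between vowels (before a front vowel).
Applying these to Rikulic 'fakeg':
  fakeg → fekeg   (a→e after a consonant, before a consonant other than r, m, n, p, b, f, v)
  fekeg → feheg   (k→h between vowels (before a front vowel))
So the Riranar cognate is 'feheg'.

feheg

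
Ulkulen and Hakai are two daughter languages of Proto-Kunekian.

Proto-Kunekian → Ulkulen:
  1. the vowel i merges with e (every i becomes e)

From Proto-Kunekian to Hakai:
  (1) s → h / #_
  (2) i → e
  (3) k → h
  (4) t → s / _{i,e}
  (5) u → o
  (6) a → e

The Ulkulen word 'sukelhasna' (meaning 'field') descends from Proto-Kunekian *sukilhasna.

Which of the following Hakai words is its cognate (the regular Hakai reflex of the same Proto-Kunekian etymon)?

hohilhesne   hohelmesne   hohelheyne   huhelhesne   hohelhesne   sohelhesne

Hakai: *sukilhasna
  sukilhasna → hukilhasna   [debuccalisation]
  hukilhasna → hukelhasna   [vowel merger]
  hukelhasna → huhelhasna   [unconditioned shift]
  huhelhasna (rule 4 does not apply)
  huhelhasna → hohelhasna   [vowel merger]
  hohelhasna → hohelhesne   [vowel merger]
  giving Hakai hohelhesne.

hohelhesne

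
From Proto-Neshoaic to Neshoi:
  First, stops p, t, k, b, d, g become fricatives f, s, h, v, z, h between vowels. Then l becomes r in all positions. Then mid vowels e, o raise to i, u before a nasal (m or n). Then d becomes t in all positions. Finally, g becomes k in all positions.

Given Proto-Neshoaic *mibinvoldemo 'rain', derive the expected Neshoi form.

mivinvortimo

Neshoi: *mibinvoldemo > mivinvoldemo > mivinvordemo > mivinvordimo > mivinvortimo  (by intervocalic lenition, unconditioned shift, pre-nasal raising, unconditioned shift)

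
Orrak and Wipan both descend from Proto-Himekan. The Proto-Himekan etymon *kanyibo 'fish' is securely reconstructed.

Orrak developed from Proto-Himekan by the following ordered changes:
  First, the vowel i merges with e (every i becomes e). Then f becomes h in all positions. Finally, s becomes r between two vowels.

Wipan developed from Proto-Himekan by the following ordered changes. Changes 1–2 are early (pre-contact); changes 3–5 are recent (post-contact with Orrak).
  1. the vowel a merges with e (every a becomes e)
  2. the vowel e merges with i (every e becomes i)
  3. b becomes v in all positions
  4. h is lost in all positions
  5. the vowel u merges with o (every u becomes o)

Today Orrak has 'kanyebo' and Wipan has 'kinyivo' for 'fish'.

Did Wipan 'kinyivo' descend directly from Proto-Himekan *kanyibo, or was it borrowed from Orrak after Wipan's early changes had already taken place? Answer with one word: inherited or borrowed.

If inherited, *kanyibo would pass through all of Wipan's changes:
Wipan: start from *kanyibo.
  rule 1 (vowel merger): kanyibo → kenyibo
  rule 2 (vowel merger): kenyibo → kinyibo
  rule 3 (unconditioned shift): kinyibo → kinyivo
  rule 4: no change — kinyivo
  rule 5: no change — kinyivo
  ⇒ Wipan kinyivo
If borrowed from Orrak 'kanyebo' after the early changes, it would undergo only the recent ones:
  rule 3 (unconditioned shift): kanyebo → kanyevo
  rule 4 (h-loss): no change (kanyevo)
  rule 5 (vowel merger): no change (kanyevo)
  ⇒ as a loan: kanyevo
Wipan 'kinyivo' matches the inherited outcome exactly, so it is an inherited cognate, not a loan.

inherited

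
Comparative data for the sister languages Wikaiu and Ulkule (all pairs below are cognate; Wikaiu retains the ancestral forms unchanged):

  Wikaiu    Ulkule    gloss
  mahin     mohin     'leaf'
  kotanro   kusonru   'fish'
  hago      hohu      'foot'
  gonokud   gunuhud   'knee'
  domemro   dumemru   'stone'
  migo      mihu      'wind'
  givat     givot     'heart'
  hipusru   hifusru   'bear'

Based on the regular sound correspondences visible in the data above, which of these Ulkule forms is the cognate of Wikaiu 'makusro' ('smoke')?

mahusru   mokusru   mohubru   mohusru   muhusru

mohusru

mahin ~ mohin, hago ~ hohu — Wikaiu a corresponds to Ulkule o after a consonant, before a consonant other than r, m, n, p, b, f, v.
gonokud ~ gunuhud — Wikaiu k corresponds to Ulkule h between vowels (before a back vowel).
kotanro ~ kusonru, hago ~ hohu — Wikaiu o corresponds to Ulkule u word-finally.
Applying these to Wikaiu 'makusro':
  makusro → mokusro   (a→o after a consonant, before a consonant other than r, m, n, p, b, f, v)
  mokusro → mohusro   (k→h between vowels (before a back vowel))
  mohusro → mohusru   (o→u word-finally)
So the Ulkule cognate is 'mohusru'.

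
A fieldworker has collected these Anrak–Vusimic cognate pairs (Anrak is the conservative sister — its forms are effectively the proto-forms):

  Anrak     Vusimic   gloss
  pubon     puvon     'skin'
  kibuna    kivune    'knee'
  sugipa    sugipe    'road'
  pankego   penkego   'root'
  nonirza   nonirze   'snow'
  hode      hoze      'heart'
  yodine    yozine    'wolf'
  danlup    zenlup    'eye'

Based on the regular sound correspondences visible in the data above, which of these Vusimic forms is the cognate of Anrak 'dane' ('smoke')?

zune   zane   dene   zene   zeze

danlup ~ zenlup — Anrak d corresponds to Vusimic z word-initially before a back vowel.
pankego ~ penkego, danlup ~ zenlup — Anrak a corresponds to Vusimic e after a consonant, before a nasal.
Applying these to Anrak 'dane':
  dane → zane   (d→z word-initially before a back vowel)
  zane → zene   (a→e after a consonant, before a nasal)
So the Vusimic cognate is 'zene'.

zene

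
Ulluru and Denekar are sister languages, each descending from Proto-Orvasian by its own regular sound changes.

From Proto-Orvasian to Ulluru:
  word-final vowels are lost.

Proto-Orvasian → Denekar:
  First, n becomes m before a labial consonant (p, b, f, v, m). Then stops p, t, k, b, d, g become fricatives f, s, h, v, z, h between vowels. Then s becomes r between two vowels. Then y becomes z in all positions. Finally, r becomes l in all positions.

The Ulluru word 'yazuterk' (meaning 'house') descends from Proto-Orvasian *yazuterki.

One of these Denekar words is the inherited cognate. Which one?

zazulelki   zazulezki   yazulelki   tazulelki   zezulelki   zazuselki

zazulelki

Denekar: *yazuterki > yazuserki > yazurerki > zazurerki > zazulelki  (by intervocalic lenition, rhotacism, unconditioned shift, unconditioned shift)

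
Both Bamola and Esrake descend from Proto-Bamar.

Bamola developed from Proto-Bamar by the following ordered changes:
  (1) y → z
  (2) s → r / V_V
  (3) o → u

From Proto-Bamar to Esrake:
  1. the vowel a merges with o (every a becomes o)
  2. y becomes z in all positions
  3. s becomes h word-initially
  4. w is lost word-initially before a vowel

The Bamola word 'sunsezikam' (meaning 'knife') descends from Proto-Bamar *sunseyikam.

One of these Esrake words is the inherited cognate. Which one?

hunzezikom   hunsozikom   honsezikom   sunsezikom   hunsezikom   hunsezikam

hunsezikom

Esrake: *sunseyikam > sunseyikom > sunsezikom > hunsezikom  (by vowel merger, unconditioned shift, debuccalisation)
Among the options, 'hunsezikom' alone shows every Esrake change applied in order.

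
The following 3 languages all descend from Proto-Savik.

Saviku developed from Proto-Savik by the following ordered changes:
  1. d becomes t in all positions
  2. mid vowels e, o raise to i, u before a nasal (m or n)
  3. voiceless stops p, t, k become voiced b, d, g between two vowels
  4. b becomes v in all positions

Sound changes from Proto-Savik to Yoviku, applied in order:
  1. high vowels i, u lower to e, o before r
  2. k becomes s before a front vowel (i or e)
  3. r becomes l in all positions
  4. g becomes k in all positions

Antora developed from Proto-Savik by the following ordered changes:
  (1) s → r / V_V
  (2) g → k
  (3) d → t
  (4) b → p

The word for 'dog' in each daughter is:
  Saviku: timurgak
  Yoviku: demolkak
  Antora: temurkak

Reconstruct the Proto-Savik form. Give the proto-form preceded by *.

Position 1: Saviku has t, Yoviku has d, Antora has t. Yoviku preserves d here (none of its changes turn any other segment into d), so the proto-segment is *d.
Position 5: Saviku has r, Yoviku has l, Antora has r. Saviku preserves r here (none of its changes turn any other segment into r), so the proto-segment is *r.
Position 4: Saviku has u, Yoviku has o, Antora has u. Antora preserves u here (none of its changes turn any other segment into u), so the proto-segment is *u.
This points to *demurgak. Verify forward in each daughter:
Saviku: start from *demurgak.
  rule 1 (unconditioned shift): demurgak → temurgak
  rule 2 (pre-nasal raising): temurgak → timurgak
  rule 3: no change — timurgak
  rule 4: no change — timurgak
  ⇒ Saviku timurgak
Yoviku: *demurgak > demorgak > demolgak > demolkak  (by pre-rhotic lowering, unconditioned shift, unconditioned shift)
Antora: *demurgak > demurkak > temurkak  (by unconditioned shift, unconditioned shift)
No other proto-form is consistent with every reflex, so the reconstruction is *demurgak.

*demurgak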